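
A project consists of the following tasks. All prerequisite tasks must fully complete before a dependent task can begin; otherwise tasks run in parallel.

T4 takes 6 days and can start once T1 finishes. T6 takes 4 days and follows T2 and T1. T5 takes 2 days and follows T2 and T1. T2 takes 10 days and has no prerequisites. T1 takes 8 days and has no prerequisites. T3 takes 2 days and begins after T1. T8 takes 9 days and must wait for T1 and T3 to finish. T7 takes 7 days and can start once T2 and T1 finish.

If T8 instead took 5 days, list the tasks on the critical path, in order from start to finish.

T2, T7

As given, the longest chain is T1→T3→T8 = 8+2+9 = 19, so the finish is 19 days.
T8 is on the critical path; changing it to 5 makes that path 15 days.
New critical path: T2→T7 = 10+7 = 17 ⇒ 17 days.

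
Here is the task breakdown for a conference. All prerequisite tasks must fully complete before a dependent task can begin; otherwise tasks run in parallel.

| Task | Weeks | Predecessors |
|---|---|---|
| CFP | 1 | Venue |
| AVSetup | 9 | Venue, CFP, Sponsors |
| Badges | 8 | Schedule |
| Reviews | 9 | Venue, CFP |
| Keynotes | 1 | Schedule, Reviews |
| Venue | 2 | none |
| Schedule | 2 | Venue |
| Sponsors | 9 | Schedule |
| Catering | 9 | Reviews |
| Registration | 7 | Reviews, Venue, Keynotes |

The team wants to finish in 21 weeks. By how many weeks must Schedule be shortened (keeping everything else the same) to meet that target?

Current finish: 22 weeks; target: 21.
Schedule is on every critical path, so each week cut from Schedule cuts the finish by one (this holds down to a finish of 21).
Need 22 − 21 = 1 week off Schedule → Schedule becomes 1 week, finish becomes 21.

1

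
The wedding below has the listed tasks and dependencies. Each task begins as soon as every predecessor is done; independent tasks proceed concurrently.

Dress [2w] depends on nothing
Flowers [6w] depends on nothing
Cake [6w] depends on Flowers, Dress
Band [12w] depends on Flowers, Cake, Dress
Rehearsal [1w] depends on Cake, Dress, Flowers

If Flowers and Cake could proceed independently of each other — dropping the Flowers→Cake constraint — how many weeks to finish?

Original critical path: Flowers→Cake→Band = 6+6+12 = 24 ⇒ 24 weeks.
Without Flowers→Cake, Cake's earliest start moves from 6 to 2.
The longest chain is now Dress→Cake→Band = 2+6+12 = 20, so the schedule takes 20 weeks.

20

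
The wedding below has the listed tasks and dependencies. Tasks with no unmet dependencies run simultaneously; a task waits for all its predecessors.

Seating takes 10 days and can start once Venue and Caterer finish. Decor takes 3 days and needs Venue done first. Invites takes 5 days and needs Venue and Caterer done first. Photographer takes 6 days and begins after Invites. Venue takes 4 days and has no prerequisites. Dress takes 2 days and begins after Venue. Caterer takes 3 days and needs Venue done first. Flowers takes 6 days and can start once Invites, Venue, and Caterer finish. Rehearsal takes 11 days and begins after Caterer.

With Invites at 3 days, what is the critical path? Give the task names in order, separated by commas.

Venue, Caterer, Rehearsal

Critical path before the change: Venue→Caterer→Invites→Flowers = 4+3+5+6 = 18 giving 18 days.
Since Invites is critical, the -2 change carries straight to that chain (now 16 days).
New critical path: Venue→Caterer→Rehearsal = 4+3+11 = 18 ⇒ 18 days.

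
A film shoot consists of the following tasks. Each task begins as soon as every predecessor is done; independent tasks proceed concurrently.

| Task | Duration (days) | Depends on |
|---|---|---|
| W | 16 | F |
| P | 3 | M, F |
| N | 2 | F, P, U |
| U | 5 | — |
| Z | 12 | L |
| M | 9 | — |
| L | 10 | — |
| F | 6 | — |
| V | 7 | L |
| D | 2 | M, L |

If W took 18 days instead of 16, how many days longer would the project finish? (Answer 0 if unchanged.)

Actual critical path: F→W = 6+16 = 22 ⇒ 22 days.
W lies on that path, so at 18 days the path becomes 24 days.
The critical path is still F→W; finish is now 24 days.
Change in finish: 24 − 22 = +2 days.

2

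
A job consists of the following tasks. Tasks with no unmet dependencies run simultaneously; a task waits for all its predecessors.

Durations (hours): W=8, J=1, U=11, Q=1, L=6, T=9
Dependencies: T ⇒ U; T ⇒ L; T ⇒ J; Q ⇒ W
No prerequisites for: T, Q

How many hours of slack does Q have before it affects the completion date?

11

The longest chain is T→U = 9+11 = 20; overall finish 20 hours.
The longest chain containing Q totals 9 hours.
So Q can slip 12 − 1 = 11 hours.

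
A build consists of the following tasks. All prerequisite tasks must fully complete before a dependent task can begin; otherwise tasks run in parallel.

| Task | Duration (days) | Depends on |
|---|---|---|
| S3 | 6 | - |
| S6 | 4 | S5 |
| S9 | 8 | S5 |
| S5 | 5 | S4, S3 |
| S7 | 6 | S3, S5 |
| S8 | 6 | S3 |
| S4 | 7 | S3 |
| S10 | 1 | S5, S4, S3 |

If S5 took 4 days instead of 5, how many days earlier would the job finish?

1

Actual critical path: S3→S4→S5→S9 = 6+7+5+8 = 26 ⇒ 26 days.
S5 lies on that path, so at 4 days the path becomes 25 days.
No other chain overtakes it, so the finish is 25 days.
Change in finish: 25 − 26 = -1 days.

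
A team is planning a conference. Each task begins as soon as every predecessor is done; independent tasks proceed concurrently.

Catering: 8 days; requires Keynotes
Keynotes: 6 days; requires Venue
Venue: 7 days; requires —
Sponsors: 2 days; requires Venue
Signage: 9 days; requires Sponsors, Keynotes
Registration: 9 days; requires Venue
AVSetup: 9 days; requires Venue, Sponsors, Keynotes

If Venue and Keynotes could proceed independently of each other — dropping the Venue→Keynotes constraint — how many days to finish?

Original critical path: Venue→Keynotes→AVSetup = 7+6+9 = 22 ⇒ 22 days.
Without Venue→Keynotes, Keynotes's earliest start moves from 7 to 0.
New critical path: Venue→Sponsors→AVSetup = 7+2+9 = 18 ⇒ 18 days.

18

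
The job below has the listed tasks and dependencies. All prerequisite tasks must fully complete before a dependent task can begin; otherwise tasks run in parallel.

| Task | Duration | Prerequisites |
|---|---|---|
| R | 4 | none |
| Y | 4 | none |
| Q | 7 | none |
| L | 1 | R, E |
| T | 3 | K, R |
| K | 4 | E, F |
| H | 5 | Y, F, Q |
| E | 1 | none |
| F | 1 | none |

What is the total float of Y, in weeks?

3

The longest chain is Q→H = 7+5 = 12; overall finish 12 weeks.
The longest chain containing Y totals 9 weeks.
Float = 12 − 9 = 3.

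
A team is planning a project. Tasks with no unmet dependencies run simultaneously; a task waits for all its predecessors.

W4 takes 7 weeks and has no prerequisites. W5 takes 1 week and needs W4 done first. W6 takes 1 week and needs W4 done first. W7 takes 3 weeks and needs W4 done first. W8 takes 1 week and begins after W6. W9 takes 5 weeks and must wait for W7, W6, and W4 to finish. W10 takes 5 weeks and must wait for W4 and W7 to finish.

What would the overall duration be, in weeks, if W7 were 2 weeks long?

14

Critical path before the change: W4→W7→W9 = 7+3+5 = 15 giving 15 weeks.
W7 is on the critical path; changing it to 2 makes that path 14 weeks.
The critical path is still W4→W7→W9; finish is now 14 weeks.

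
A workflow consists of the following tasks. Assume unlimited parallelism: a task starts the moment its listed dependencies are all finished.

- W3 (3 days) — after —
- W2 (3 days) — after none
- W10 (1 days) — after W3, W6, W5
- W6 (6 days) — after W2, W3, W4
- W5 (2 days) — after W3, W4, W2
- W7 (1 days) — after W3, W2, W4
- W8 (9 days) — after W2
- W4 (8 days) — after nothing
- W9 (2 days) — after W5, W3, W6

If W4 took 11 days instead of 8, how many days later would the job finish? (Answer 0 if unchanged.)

3

As given, the longest chain is W4→W6→W9 = 8+6+2 = 16, so the finish is 16 days.
W4 is on the critical path; changing it to 11 makes that path 19 days.
No other chain overtakes it, so the finish is 19 days.
Change in finish: 19 − 16 = +3 days.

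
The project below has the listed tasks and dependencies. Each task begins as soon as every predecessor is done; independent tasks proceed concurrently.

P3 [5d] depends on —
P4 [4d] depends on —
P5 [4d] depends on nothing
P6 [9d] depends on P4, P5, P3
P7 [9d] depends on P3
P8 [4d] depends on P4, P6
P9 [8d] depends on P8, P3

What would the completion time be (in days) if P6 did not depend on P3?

25

With the dependency in place, P3→P6→P8→P9 = 5+9+4+8 = 26 sets the finish at 26 days.
Without P3→P6, P6's earliest start moves from 5 to 4.
New critical path: P4→P6→P8→P9 = 4+9+4+8 = 25 ⇒ 25 days.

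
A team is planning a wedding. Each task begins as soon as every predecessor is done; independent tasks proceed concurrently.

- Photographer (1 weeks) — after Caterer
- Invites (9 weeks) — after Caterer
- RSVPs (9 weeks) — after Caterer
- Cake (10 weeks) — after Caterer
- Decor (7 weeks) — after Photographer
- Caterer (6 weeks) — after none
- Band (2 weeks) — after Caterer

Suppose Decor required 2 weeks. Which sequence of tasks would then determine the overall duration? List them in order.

Caterer, Cake

The binding path is Caterer→Cake = 6+10 = 16; finish at 16 weeks.
The longest path through Decor is only 14 weeks, so Decor has float 2.
The critical path is still Caterer→Cake; finish is now 16 weeks.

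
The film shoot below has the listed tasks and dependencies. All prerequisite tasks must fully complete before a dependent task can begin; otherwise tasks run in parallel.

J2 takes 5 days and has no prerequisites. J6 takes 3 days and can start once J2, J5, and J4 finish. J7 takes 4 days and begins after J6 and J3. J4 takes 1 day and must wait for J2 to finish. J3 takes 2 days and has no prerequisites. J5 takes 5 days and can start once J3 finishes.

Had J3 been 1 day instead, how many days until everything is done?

The binding path is J3→J5→J6→J7 = 2+5+3+4 = 14; finish at 14 days.
J3 is on the critical path; changing it to 1 makes that path 13 days.
New critical path: J2→J4→J6→J7 = 5+1+3+4 = 13 ⇒ 13 days.

13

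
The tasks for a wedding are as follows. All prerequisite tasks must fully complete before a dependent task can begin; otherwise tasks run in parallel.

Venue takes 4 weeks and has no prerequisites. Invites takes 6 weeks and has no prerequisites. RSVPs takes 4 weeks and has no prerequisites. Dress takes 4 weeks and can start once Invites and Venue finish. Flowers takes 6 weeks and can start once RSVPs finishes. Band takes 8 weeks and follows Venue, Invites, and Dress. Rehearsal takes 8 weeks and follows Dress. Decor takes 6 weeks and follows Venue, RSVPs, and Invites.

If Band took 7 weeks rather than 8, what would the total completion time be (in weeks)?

18

The binding path is Invites→Dress→Band = 6+4+8 = 18; finish at 18 weeks.
Band is on the critical path; changing it to 7 makes that path 17 weeks.
New critical path: Invites→Dress→Rehearsal = 6+4+8 = 18 ⇒ 18 weeks.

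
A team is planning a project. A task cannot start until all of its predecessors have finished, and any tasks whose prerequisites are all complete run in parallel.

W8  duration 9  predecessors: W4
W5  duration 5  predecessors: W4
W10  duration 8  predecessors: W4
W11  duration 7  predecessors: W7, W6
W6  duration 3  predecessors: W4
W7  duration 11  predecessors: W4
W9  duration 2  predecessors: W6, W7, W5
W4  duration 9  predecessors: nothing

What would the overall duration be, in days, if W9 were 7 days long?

Actual critical path: W4→W7→W11 = 9+11+7 = 27 ⇒ 27 days.
The longest path through W9 is only 22 days, so W9 has float 5.
The binding chain switches to W4→W7→W9 = 9+11+7 = 27; finish 27 days.

27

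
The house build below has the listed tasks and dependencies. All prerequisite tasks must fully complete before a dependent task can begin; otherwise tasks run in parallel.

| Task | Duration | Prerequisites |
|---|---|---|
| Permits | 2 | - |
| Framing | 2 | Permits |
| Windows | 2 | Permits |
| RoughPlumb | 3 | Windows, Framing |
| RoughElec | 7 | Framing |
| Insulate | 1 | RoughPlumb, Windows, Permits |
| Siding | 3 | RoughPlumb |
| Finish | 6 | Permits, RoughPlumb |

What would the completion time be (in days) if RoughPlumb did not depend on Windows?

Before: longest chain Permits→Framing→RoughPlumb→Finish = 2+2+3+6 = 13, finish 13.
Dropping Windows→RoughPlumb doesn't change RoughPlumb's earliest start (4); another predecessor still binds.
New critical path: Permits→Framing→RoughPlumb→Finish = 2+2+3+6 = 13 ⇒ 13 days.

13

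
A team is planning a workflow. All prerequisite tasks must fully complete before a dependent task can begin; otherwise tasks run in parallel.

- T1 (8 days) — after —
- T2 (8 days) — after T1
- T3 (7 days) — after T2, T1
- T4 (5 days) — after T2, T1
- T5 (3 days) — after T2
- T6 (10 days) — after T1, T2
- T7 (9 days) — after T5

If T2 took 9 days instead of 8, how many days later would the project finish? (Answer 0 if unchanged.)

1

Baseline: T1→T2→T5→T7 = 8+8+3+9 = 28 → 28 days.
Since T2 is critical, the +1 change carries straight to that chain (now 29 days).
No other chain overtakes it, so the finish is 29 days.
Change in finish: 29 − 28 = +1 days.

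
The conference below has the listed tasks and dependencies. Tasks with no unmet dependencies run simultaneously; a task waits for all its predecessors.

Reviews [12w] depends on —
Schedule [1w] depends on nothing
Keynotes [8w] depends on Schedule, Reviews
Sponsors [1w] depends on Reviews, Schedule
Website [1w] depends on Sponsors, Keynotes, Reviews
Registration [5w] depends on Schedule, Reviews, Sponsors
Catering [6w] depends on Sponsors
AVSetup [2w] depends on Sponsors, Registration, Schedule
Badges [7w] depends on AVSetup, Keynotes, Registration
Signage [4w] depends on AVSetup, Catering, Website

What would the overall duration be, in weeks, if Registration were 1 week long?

The binding path is Reviews→Sponsors→Registration→AVSetup→Badges = 12+1+5+2+7 = 27; finish at 27 weeks.
Registration is on the critical path; changing it to 1 makes that path 23 weeks.
The binding chain switches to Reviews→Keynotes→Badges = 12+8+7 = 27; finish 27 weeks.

27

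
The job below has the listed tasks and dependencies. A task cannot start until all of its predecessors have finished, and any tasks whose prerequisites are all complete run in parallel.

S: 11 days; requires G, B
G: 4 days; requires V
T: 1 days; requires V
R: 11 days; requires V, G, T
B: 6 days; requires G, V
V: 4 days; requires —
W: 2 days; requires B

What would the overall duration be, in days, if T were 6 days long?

25

Actual critical path: V→G→B→S = 4+4+6+11 = 25 ⇒ 25 days.
T has 9 days of float (longest path through it is 16).
The critical path is still V→G→B→S; finish is now 25 days.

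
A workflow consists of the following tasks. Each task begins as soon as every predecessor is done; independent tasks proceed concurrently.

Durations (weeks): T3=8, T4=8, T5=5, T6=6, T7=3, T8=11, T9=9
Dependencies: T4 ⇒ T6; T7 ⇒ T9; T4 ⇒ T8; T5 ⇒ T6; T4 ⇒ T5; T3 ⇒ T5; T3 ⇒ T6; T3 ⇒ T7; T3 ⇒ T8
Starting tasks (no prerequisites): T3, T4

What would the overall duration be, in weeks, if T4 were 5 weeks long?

20

Critical path before the change: T3→T7→T9 = 8+3+9 = 20 giving 20 weeks.
T4 has 1 week of float (longest path through it is 19).
No other chain overtakes it, so the finish is 20 weeks.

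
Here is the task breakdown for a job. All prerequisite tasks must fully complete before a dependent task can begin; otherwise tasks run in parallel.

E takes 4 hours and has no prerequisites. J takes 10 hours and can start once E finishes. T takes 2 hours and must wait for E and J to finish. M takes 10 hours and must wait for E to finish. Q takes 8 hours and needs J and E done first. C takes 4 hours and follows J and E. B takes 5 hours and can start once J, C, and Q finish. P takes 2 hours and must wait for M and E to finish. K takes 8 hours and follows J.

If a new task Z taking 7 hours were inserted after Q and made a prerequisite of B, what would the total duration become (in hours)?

Originally the project takes 27 hours.
With Z inserted, B now waits for max(J, C, Q, Z).
New critical path: E→J→Q→Z→B = 4+10+8+7+5 = 34 ⇒ 34 hours.

34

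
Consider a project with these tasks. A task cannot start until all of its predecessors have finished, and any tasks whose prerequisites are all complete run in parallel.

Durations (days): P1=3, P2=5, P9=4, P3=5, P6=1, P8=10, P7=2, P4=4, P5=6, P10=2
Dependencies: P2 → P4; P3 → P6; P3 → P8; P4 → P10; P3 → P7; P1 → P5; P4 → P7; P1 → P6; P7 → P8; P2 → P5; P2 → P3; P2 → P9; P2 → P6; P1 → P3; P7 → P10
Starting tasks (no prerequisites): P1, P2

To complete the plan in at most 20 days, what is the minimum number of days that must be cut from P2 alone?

Current finish: 22 days; target: 20.
P2 is on every critical path, so each day cut from P2 cuts the finish by one (this holds down to a finish of 20).
Need 22 − 20 = 2 days off P2 → P2 becomes 3 days, finish becomes 20.

2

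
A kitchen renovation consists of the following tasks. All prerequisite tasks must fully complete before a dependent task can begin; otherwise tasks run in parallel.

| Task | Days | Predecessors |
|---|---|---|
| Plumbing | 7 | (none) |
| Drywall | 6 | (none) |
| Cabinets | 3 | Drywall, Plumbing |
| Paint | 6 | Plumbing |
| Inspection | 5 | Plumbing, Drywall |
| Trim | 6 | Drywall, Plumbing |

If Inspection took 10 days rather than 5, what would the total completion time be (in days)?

The binding path is Plumbing→Paint = 7+6 = 13; finish at 13 days.
The longest path through Inspection is only 12 days, so Inspection has float 1.
Now Plumbing→Inspection = 7+10 = 17 is longest, so the finish becomes 17 days.

17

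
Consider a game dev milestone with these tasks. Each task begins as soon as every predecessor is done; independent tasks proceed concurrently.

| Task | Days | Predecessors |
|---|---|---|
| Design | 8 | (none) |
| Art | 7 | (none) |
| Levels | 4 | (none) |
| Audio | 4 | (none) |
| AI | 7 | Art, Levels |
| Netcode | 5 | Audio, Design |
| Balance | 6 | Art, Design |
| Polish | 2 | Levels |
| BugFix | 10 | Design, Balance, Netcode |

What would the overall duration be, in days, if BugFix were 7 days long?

21

Baseline: Design→Balance→BugFix = 8+6+10 = 24 → 24 days.
BugFix is on the critical path; changing it to 7 makes that path 21 days.
No other chain overtakes it, so the finish is 21 days.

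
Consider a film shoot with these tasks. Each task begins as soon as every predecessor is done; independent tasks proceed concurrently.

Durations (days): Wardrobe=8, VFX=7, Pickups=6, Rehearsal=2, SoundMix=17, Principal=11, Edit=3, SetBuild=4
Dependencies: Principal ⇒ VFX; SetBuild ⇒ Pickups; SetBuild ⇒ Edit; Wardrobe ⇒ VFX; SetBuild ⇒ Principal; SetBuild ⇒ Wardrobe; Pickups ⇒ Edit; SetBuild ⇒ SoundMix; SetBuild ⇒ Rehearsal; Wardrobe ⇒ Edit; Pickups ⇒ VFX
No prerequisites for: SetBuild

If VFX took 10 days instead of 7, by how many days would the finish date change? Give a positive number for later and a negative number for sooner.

3

As given, the longest chain is SetBuild→Principal→VFX = 4+11+7 = 22, so the finish is 22 days.
VFX lies on that path, so at 10 days the path becomes 25 days.
The critical path is still SetBuild→Principal→VFX; finish is now 25 days.
Change in finish: 25 − 22 = +3 days.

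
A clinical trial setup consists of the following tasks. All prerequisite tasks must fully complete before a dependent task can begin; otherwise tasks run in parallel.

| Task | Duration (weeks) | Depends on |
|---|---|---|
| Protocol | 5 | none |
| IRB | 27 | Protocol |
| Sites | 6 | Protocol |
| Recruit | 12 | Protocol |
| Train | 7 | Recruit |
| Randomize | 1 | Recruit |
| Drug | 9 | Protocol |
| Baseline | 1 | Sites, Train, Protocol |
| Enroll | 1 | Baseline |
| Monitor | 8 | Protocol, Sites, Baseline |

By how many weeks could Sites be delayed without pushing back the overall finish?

13

Protocol→Recruit→Train→Baseline→Monitor = 5+12+7+1+8 = 33 sets the makespan at 33 weeks.
Sites finishes as early as 11 and must finish by 24.
Float = 33 − 20 = 13.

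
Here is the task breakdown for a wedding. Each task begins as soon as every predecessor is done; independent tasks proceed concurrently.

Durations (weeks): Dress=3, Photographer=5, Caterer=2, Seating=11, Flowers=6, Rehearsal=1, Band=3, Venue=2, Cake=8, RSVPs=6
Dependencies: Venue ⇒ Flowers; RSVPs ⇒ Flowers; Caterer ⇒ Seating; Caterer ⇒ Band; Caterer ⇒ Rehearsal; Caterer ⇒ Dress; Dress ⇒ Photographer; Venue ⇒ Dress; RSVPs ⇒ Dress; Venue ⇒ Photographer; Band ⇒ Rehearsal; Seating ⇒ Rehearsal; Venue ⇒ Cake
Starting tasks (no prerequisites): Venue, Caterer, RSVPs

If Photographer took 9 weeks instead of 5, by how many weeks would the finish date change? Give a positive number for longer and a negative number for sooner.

4

The binding path is RSVPs→Dress→Photographer = 6+3+5 = 14; finish at 14 weeks.
Since Photographer is critical, the +4 change carries straight to that chain (now 18 weeks).
That remains the longest chain; total 18 weeks.
Change in finish: 18 − 14 = +4 weeks.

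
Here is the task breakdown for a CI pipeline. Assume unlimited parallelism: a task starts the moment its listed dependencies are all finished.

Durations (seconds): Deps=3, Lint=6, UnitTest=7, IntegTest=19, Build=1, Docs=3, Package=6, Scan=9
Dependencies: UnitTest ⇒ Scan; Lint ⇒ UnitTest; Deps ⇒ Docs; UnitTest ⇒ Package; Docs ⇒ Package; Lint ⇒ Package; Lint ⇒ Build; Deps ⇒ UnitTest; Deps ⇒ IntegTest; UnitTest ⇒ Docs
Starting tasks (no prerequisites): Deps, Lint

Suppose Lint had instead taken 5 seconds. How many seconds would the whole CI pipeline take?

Baseline: Lint→UnitTest→Docs→Package = 6+7+3+6 = 22 → 22 seconds.
Lint lies on that path, so at 5 seconds the path becomes 21 seconds.
The binding chain switches to Deps→IntegTest = 3+19 = 22; finish 22 seconds.

22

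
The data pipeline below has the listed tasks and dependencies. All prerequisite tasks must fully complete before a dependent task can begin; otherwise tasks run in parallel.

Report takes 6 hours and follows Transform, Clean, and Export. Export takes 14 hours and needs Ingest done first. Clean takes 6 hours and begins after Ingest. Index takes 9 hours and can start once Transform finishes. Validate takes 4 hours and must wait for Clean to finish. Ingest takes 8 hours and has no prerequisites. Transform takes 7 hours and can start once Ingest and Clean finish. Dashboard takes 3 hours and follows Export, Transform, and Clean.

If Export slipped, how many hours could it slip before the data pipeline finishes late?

2

The longest chain is Ingest→Clean→Transform→Index = 8+6+7+9 = 30; overall finish 30 hours.
Longest path through Export: 28 hours (earliest finish 22, latest finish 24).
Float = 30 − 28 = 2.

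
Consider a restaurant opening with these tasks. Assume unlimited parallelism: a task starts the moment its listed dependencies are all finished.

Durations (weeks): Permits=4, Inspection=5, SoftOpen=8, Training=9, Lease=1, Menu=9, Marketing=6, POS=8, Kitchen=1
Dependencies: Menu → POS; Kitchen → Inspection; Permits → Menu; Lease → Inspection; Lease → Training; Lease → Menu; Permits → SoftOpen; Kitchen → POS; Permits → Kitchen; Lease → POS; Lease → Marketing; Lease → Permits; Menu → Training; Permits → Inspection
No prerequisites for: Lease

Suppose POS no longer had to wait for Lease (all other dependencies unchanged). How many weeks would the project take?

23

With the dependency in place, Lease→Permits→Menu→Training = 1+4+9+9 = 23 sets the finish at 23 weeks.
Dropping Lease→POS doesn't change POS's earliest start (14); another predecessor still binds.
New critical path: Lease→Permits→Menu→Training = 1+4+9+9 = 23 ⇒ 23 weeks.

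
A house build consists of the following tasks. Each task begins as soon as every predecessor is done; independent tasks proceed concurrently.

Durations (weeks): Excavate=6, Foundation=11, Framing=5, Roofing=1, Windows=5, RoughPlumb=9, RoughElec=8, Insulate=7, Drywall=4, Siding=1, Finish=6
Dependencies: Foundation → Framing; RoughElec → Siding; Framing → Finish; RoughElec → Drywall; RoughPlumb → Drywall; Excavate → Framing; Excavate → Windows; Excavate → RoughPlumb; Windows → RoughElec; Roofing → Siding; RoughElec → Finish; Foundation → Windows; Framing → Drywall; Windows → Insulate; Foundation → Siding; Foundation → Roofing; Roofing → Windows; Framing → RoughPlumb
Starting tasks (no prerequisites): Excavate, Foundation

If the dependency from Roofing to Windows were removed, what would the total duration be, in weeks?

30

Before: longest chain Foundation→Roofing→Windows→RoughElec→Finish = 11+1+5+8+6 = 31, finish 31.
Without Roofing→Windows, Windows's earliest start moves from 12 to 11.
After: Foundation→Windows→RoughElec→Finish = 11+5+8+6 = 30 → 30 weeks.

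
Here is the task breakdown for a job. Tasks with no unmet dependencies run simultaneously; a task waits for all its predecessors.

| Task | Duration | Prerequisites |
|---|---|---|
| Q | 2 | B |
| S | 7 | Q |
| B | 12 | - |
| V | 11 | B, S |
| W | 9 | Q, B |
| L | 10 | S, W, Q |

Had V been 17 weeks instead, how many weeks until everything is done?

38

Actual critical path: B→Q→W→L = 12+2+9+10 = 33 ⇒ 33 weeks.
The longest path through V is only 32 weeks, so V has float 1.
The binding chain switches to B→Q→S→V = 12+2+7+17 = 38; finish 38 weeks.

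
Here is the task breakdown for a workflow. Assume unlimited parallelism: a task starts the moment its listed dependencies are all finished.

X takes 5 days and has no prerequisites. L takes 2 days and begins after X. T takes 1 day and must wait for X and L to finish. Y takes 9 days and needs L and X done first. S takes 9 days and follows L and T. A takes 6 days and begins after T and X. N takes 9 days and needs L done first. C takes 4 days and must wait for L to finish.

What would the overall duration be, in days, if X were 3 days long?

15

Critical path before the change: X→L→T→S = 5+2+1+9 = 17 giving 17 days.
X is on the critical path; changing it to 3 makes that path 15 days.
That remains the longest chain; total 15 days.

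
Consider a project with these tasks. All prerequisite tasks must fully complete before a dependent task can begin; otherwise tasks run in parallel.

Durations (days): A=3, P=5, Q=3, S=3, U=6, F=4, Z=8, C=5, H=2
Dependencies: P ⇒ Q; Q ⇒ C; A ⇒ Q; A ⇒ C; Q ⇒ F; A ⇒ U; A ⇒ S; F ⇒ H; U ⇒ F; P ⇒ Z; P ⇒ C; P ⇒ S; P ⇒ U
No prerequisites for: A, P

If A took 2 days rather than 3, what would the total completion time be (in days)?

17

As given, the longest chain is P→U→F→H = 5+6+4+2 = 17, so the finish is 17 days.
A is off the critical path — its longest chain is 15 days, giving 2 of slack.
No other chain overtakes it, so the finish is 17 days.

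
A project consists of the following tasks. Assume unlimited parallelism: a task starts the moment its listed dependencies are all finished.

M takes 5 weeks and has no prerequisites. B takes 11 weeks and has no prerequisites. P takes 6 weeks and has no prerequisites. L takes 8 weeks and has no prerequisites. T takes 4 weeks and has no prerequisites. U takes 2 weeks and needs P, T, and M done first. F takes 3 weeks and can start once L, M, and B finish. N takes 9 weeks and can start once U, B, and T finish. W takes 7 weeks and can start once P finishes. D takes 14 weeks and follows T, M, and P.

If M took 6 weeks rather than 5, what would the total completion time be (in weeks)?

20

Baseline: B→N = 11+9 = 20 → 20 weeks.
The longest path through M is only 19 weeks, so M has float 1.
New critical path: M→D = 6+14 = 20 ⇒ 20 weeks.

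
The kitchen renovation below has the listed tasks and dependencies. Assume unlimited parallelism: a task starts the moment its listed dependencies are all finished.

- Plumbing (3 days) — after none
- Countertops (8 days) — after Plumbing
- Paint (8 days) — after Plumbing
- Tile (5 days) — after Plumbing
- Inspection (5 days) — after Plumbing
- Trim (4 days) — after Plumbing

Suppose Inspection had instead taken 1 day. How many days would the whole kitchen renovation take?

Baseline: Plumbing→Countertops = 3+8 = 11 → 11 days.
Inspection has 3 days of float (longest path through it is 8).
That remains the longest chain; total 11 days.

11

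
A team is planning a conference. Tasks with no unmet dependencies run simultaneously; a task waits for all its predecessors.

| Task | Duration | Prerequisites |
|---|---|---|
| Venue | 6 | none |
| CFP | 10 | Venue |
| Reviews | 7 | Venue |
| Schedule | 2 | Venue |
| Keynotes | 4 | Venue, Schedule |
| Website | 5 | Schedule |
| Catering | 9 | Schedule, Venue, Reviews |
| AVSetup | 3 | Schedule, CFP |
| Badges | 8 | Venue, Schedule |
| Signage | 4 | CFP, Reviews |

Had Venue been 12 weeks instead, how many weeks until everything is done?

28

As given, the longest chain is Venue→Reviews→Catering = 6+7+9 = 22, so the finish is 22 weeks.
Venue lies on that path, so at 12 weeks the path becomes 28 weeks.
No other chain overtakes it, so the finish is 28 weeks.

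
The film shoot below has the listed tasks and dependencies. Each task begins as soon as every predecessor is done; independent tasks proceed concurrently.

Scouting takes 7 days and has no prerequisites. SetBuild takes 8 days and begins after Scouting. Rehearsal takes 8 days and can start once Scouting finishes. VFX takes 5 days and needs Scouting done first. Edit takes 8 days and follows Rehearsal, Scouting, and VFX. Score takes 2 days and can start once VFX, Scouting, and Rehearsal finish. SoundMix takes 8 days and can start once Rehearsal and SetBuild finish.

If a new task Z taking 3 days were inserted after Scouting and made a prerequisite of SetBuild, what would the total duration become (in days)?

Originally the project takes 23 days.
With Z inserted, SetBuild now waits for max(Scouting, Z).
New critical path: Scouting→Z→SetBuild→SoundMix = 7+3+8+8 = 26 ⇒ 26 days.

26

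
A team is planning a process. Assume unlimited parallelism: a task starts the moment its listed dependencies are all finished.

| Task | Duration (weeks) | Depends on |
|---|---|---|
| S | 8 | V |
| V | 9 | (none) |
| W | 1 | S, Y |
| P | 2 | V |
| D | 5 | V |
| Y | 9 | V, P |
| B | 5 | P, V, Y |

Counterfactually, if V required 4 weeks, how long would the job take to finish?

The binding path is V→P→Y→B = 9+2+9+5 = 25; finish at 25 weeks.
V lies on that path, so at 4 weeks the path becomes 20 weeks.
The critical path is still V→P→Y→B; finish is now 20 weeks.

20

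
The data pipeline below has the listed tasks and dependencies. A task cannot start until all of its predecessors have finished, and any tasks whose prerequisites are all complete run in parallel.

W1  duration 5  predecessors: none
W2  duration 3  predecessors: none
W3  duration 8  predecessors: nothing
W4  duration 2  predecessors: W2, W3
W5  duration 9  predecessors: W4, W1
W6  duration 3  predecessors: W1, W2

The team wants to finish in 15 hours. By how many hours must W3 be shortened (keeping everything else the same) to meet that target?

4

Current finish: 19 hours; target: 15.
W3 is on every critical path, so each hour cut from W3 cuts the finish by one (this holds down to a finish of 14).
Need 19 − 15 = 4 hours off W3 → W3 becomes 4 hours, finish becomes 15.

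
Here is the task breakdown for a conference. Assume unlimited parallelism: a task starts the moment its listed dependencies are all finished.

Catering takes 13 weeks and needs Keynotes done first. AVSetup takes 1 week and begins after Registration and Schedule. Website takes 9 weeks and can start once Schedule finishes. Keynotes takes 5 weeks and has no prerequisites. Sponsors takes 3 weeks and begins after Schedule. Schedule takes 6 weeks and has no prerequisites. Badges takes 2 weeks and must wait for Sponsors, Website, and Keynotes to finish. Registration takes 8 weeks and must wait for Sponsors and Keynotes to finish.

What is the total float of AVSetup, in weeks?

0

The longest chain is Schedule→Sponsors→Registration→AVSetup = 6+3+8+1 = 18; overall finish 18 weeks.
Longest path through AVSetup: 18 weeks (earliest finish 18, latest finish 18).
Slack of AVSetup = 17 − 17 = 0 weeks.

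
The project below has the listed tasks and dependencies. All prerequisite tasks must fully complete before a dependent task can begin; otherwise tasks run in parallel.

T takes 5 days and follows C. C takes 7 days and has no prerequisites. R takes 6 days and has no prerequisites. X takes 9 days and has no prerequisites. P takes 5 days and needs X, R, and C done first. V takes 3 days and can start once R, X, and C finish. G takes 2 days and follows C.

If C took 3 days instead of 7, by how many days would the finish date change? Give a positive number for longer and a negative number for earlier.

0

Baseline: X→P = 9+5 = 14 → 14 days.
The longest path through C is only 12 days, so C has float 2.
No other chain overtakes it, so the finish is 14 days.
Change in finish: 14 − 14 = +0 days.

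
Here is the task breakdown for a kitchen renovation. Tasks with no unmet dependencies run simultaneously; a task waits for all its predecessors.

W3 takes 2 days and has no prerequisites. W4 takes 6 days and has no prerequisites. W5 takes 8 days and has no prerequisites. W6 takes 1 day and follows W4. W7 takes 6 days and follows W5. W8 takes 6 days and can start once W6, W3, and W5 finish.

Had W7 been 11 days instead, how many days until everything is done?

19

The binding path is W5→W7 = 8+6 = 14; finish at 14 days.
W7 is on the critical path; changing it to 11 makes that path 19 days.
The critical path is still W5→W7; finish is now 19 days.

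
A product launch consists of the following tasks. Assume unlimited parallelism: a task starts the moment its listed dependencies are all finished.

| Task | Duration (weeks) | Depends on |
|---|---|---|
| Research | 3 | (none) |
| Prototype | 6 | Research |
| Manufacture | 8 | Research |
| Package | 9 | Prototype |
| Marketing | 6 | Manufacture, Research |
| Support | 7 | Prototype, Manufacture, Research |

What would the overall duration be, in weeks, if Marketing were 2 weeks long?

18

As given, the longest chain is Research→Prototype→Package = 3+6+9 = 18, so the finish is 18 weeks.
Marketing has 1 week of float (longest path through it is 17).
That remains the longest chain; total 18 weeks.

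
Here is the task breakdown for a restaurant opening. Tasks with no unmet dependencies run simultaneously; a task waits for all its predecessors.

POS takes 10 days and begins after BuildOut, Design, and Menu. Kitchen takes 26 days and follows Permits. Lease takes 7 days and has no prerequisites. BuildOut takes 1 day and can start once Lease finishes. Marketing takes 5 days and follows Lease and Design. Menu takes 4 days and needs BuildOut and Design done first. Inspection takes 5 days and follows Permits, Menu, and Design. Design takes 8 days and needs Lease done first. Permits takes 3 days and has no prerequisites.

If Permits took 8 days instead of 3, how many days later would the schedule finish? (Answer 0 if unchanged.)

The binding path is Permits→Kitchen = 3+26 = 29; finish at 29 days.
Since Permits is critical, the +5 change carries straight to that chain (now 34 days).
No other chain overtakes it, so the finish is 34 days.
Change in finish: 34 − 29 = +5 days.

5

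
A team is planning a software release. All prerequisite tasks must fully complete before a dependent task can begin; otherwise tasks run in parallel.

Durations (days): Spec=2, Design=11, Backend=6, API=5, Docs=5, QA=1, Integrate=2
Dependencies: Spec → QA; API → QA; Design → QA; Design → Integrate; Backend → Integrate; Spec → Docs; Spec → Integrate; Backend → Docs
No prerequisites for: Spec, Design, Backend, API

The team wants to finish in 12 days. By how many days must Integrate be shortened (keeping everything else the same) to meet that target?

Current finish: 13 days; target: 12.
Integrate is on every critical path, so each day cut from Integrate cuts the finish by one (this holds down to a finish of 12).
Need 13 − 12 = 1 day off Integrate → Integrate becomes 1 day, finish becomes 12.

1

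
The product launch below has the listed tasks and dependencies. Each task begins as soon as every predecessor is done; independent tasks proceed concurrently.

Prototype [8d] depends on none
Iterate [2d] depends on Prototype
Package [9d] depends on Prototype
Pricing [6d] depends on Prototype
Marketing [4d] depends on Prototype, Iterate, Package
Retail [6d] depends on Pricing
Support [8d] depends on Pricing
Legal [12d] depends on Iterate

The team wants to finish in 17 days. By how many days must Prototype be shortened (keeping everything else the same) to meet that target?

5

Current finish: 22 days; target: 17.
Prototype is on every critical path, so each day cut from Prototype cuts the finish by one (this holds down to a finish of 15).
Need 22 − 17 = 5 days off Prototype → Prototype becomes 3 days, finish becomes 17.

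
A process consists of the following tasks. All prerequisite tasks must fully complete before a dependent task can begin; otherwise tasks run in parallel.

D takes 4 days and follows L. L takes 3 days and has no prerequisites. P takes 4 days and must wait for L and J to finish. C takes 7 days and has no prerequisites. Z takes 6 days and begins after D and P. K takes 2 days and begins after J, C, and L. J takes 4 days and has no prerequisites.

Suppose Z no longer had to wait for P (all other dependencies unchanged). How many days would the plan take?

13

Original critical path: J→P→Z = 4+4+6 = 14 ⇒ 14 days.
Without P→Z, Z's earliest start moves from 8 to 7.
The longest chain is now L→D→Z = 3+4+6 = 13, so the plan takes 13 days.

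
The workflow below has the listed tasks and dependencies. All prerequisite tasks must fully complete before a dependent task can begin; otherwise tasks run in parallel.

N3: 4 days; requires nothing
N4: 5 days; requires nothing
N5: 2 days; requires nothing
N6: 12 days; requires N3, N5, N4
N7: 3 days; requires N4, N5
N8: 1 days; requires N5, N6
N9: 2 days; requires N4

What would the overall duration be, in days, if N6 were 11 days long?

17

The binding path is N4→N6→N8 = 5+12+1 = 18; finish at 18 days.
Since N6 is critical, the -1 change carries straight to that chain (now 17 days).
The critical path is still N4→N6→N8; finish is now 17 days.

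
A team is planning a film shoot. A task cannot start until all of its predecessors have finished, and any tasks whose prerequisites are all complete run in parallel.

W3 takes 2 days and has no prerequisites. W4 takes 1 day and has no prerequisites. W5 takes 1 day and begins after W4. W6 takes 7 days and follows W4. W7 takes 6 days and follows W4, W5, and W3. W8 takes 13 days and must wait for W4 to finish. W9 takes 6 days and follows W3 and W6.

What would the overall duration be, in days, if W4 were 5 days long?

18

Actual critical path: W4→W6→W9 = 1+7+6 = 14 ⇒ 14 days.
W4 lies on that path, so at 5 days the path becomes 18 days.
No other chain overtakes it, so the finish is 18 days.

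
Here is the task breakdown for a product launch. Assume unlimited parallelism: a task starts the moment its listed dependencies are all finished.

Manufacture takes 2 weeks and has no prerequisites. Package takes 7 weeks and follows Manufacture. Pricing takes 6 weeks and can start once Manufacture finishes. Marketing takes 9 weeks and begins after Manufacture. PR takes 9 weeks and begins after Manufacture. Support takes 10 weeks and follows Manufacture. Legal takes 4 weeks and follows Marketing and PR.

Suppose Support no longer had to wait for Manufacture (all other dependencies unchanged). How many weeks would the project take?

With the dependency in place, Manufacture→Marketing→Legal = 2+9+4 = 15 sets the finish at 15 weeks.
Without Manufacture→Support, Support's earliest start moves from 2 to 0.
The longest chain is now Manufacture→Marketing→Legal = 2+9+4 = 15, so the project takes 15 weeks.

15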